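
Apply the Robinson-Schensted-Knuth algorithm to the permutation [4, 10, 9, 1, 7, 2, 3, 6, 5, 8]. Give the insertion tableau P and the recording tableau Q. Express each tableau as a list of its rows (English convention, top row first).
Insert each entry of the permutation into P by Schensted row insertion, recording in Q the position of each new cell.

Insert 4: appended to row 1. P = [[4]].
Insert 10: appended to row 1. P = [[4, 10]].
Insert 9: 9 bumps 10 from row 1; 10 starts row 2. P = [[4, 9], [10]].
Insert 1: 1 bumps 4 from row 1; 4 bumps 10 from row 2; 10 starts row 3. P = [[1, 9], [4], [10]].
Insert 7: 7 bumps 9 from row 1; 9 appends to row 2. P = [[1, 7], [4, 9], [10]].
Insert 2: 2 bumps 7 from row 1; 7 bumps 9 from row 2; 9 bumps 10 from row 3; 10 starts row 4. P = [[1, 2], [4, 7], [9], [10]].
Insert 3: appended to row 1. P = [[1, 2, 3], [4, 7], [9], [10]].
Insert 6: appended to row 1. P = [[1, 2, 3, 6], [4, 7], [9], [10]].
Insert 5: 5 bumps 6 from row 1; 6 bumps 7 from row 2; 7 bumps 9 from row 3; 9 bumps 10 from row 4; 10 starts row 5. P = [[1, 2, 3, 5], [4, 6], [7], [9], [10]].
Insert 8: appended to row 1. P = [[1, 2, 3, 5, 8], [4, 6], [7], [9], [10]].

So P = [[1, 2, 3, 5, 8], [4, 6], [7], [9], [10]], Q = [[1, 2, 7, 8, 10], [3, 5], [4], [6], [9]].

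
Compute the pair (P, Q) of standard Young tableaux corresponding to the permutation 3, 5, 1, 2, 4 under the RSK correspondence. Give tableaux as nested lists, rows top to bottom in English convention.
P = [[1, 2, 4], [3, 5]], Q = [[1, 2, 5], [3, 4]]

Insert each entry of the permutation into P by Schensted row insertion, recording in Q the position of each new cell.

After inserting 3: P = [[3]].
After inserting 5: P = [[3, 5]].
After inserting 1: P = [[1, 5], [3]].
After inserting 2: P = [[1, 2], [3, 5]].
After inserting 4: P = [[1, 2, 4], [3, 5]].

So P = [[1, 2, 4], [3, 5]], Q = [[1, 2, 5], [3, 4]].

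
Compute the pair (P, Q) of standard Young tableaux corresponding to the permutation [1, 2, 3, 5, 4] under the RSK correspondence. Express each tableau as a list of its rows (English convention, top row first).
Insert each entry of the permutation into P by Schensted row insertion, recording in Q the position of each new cell.

After inserting 1: P = [[1]].
After inserting 2: P = [[1, 2]].
After inserting 3: P = [[1, 2, 3]].
After inserting 5: P = [[1, 2, 3, 5]].
After inserting 4: P = [[1, 2, 3, 4], [5]].

So P = [[1, 2, 3, 4], [5]], Q = [[1, 2, 3, 4], [5]].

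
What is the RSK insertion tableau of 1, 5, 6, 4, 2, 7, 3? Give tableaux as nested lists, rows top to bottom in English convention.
P = [[1, 2, 3, 7], [4, 6], [5]]

Insert 1: appended to row 1. P = [[1]].
Insert 5: appended to row 1. P = [[1, 5]].
Insert 6: appended to row 1. P = [[1, 5, 6]].
Insert 4: 4 bumps 5 from row 1; 5 starts row 2. P = [[1, 4, 6], [5]].
Insert 2: 2 bumps 4 from row 1; 4 bumps 5 from row 2; 5 starts row 3. P = [[1, 2, 6], [4], [5]].
Insert 7: appended to row 1. P = [[1, 2, 6, 7], [4], [5]].
Insert 3: 3 bumps 6 from row 1; 6 appends to row 2. P = [[1, 2, 3, 7], [4, 6], [5]].

So P = [[1, 2, 3, 7], [4, 6], [5]].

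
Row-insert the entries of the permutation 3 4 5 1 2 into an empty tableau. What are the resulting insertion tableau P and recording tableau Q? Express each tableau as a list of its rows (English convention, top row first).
Insert each entry of the permutation into P by Schensted row insertion, recording in Q the position of each new cell.

Insert 3: appended to row 1. P = [[3]].
Insert 4: appended to row 1. P = [[3, 4]].
Insert 5: appended to row 1. P = [[3, 4, 5]].
Insert 1: 1 bumps 3 from row 1; 3 starts row 2. P = [[1, 4, 5], [3]].
Insert 2: 2 bumps 4 from row 1; 4 appends to row 2. P = [[1, 2, 5], [3, 4]].

So P = [[1, 2, 5], [3, 4]], Q = [[1, 2, 3], [4, 5]].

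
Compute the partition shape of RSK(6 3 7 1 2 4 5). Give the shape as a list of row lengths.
[4, 2, 1]

RSK row insertion gives P = [[1, 2, 4, 5], [3, 7], [6]], which has shape [4, 2, 1].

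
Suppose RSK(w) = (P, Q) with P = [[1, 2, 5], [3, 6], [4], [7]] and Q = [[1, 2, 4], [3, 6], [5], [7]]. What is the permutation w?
1 7 4 6 3 5 2

Reverse the RSK construction: for i from n down to 1, find the cell of Q containing i, remove the entry at that cell from P, and reverse-bump it up through P; the value ejected from row 1 is w(i).

Step i=7: Q has 7 at row 4, column 1; remove 7 from row 4 of P and reverse-bump: 7 enters row 3 and ejects 4; 4 enters row 2 and ejects 3; 3 enters row 1 and ejects 2. So w(7) = 2. P is now [[1, 3, 5], [4, 6], [7]].
Step i=6: Q has 6 at row 2, column 2; remove 6 from row 2 of P and reverse-bump: 6 enters row 1 and ejects 5. So w(6) = 5. P is now [[1, 3, 6], [4], [7]].
Step i=5: Q has 5 at row 3, column 1; remove 7 from row 3 of P and reverse-bump: 7 enters row 2 and ejects 4; 4 enters row 1 and ejects 3. So w(5) = 3. P is now [[1, 4, 6], [7]].
Step i=4: Q has 4 at row 1, column 3; remove that cell from P, ejecting 6. So w(4) = 6. P is now [[1, 4], [7]].
Step i=3: Q has 3 at row 2, column 1; remove 7 from row 2 of P and reverse-bump: 7 enters row 1 and ejects 4. So w(3) = 4. P is now [[1, 7]].
Step i=2: Q has 2 at row 1, column 2; remove that cell from P, ejecting 7. So w(2) = 7. P is now [[1]].
Step i=1: Q has 1 at row 1, column 1; remove that cell from P, ejecting 1. So w(1) = 1. P is now [].

So w = 1 7 4 6 3 5 2.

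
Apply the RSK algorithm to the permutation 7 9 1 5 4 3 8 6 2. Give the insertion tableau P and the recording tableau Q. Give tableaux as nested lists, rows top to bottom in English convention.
Insert each entry of the permutation into P by Schensted row insertion, recording in Q the position of each new cell.

Insert 7: appended to row 1. P = [[7]].
Insert 9: appended to row 1. P = [[7, 9]].
Insert 1: 1 bumps 7 from row 1; 7 starts row 2. P = [[1, 9], [7]].
Insert 5: 5 bumps 9 from row 1; 9 appends to row 2. P = [[1, 5], [7, 9]].
Insert 4: 4 bumps 5 from row 1; 5 bumps 7 from row 2; 7 starts row 3. P = [[1, 4], [5, 9], [7]].
Insert 3: 3 bumps 4 from row 1; 4 bumps 5 from row 2; 5 bumps 7 from row 3; 7 starts row 4. P = [[1, 3], [4, 9], [5], [7]].
Insert 8: appended to row 1. P = [[1, 3, 8], [4, 9], [5], [7]].
Insert 6: 6 bumps 8 from row 1; 8 bumps 9 from row 2; 9 appends to row 3. P = [[1, 3, 6], [4, 8], [5, 9], [7]].
Insert 2: 2 bumps 3 from row 1; 3 bumps 4 from row 2; 4 bumps 5 from row 3; 5 bumps 7 from row 4; 7 starts row 5. P = [[1, 2, 6], [3, 8], [4, 9], [5], [7]].

So P = [[1, 2, 6], [3, 8], [4, 9], [5], [7]], Q = [[1, 2, 7], [3, 4], [5, 8], [6], [9]].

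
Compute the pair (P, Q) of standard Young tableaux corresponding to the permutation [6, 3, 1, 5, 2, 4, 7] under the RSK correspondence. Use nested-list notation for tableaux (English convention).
P = [[1, 2, 4, 7], [3, 5], [6]], Q = [[1, 4, 6, 7], [2, 5], [3]]

Insert each entry of the permutation into P by Schensted row insertion, recording in Q the position of each new cell.

After inserting 6: P = [[6]].
After inserting 3: P = [[3], [6]].
After inserting 1: P = [[1], [3], [6]].
After inserting 5: P = [[1, 5], [3], [6]].
After inserting 2: P = [[1, 2], [3, 5], [6]].
After inserting 4: P = [[1, 2, 4], [3, 5], [6]].
After inserting 7: P = [[1, 2, 4, 7], [3, 5], [6]].

So P = [[1, 2, 4, 7], [3, 5], [6]], Q = [[1, 4, 6, 7], [2, 5], [3]].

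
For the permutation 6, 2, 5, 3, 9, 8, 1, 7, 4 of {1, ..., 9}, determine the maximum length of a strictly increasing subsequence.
3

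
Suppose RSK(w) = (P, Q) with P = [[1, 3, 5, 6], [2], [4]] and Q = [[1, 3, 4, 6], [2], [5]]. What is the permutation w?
4 2 3 5 1 6

Reverse the RSK construction: for i from n down to 1, find the cell of Q containing i, remove the entry at that cell from P, and reverse-bump it up through P; the value ejected from row 1 is w(i).

Step i=6: Q has 6 at row 1, column 4; remove that cell from P, ejecting 6. So w(6) = 6. P is now [[1, 3, 5], [2], [4]].
Step i=5: Q has 5 at row 3, column 1; remove 4 from row 3 of P and reverse-bump: 4 enters row 2 and ejects 2; 2 enters row 1 and ejects 1. So w(5) = 1. P is now [[2, 3, 5], [4]].
Step i=4: Q has 4 at row 1, column 3; remove that cell from P, ejecting 5. So w(4) = 5. P is now [[2, 3], [4]].
Step i=3: Q has 3 at row 1, column 2; remove that cell from P, ejecting 3. So w(3) = 3. P is now [[2], [4]].
Step i=2: Q has 2 at row 2, column 1; remove 4 from row 2 of P and reverse-bump: 4 enters row 1 and ejects 2. So w(2) = 2. P is now [[4]].
Step i=1: Q has 1 at row 1, column 1; remove that cell from P, ejecting 4. So w(1) = 4. P is now [].

So w = 4 2 3 5 1 6.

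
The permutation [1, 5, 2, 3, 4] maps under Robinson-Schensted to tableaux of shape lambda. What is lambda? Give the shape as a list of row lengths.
RSK row insertion gives P = [[1, 2, 3, 4], [5]], which has shape [4, 1].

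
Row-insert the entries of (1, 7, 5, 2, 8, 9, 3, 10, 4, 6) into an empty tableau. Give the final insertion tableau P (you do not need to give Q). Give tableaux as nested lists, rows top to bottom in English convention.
P = [[1, 2, 3, 4, 6], [5, 8, 9, 10], [7]]

Insert 1: appended to row 1. P = [[1]].
Insert 7: appended to row 1. P = [[1, 7]].
Insert 5: 5 bumps 7 from row 1; 7 starts row 2. P = [[1, 5], [7]].
Insert 2: 2 bumps 5 from row 1; 5 bumps 7 from row 2; 7 starts row 3. P = [[1, 2], [5], [7]].
Insert 8: appended to row 1. P = [[1, 2, 8], [5], [7]].
Insert 9: appended to row 1. P = [[1, 2, 8, 9], [5], [7]].
Insert 3: 3 bumps 8 from row 1; 8 appends to row 2. P = [[1, 2, 3, 9], [5, 8], [7]].
Insert 10: appended to row 1. P = [[1, 2, 3, 9, 10], [5, 8], [7]].
Insert 4: 4 bumps 9 from row 1; 9 appends to row 2. P = [[1, 2, 3, 4, 10], [5, 8, 9], [7]].
Insert 6: 6 bumps 10 from row 1; 10 appends to row 2. P = [[1, 2, 3, 4, 6], [5, 8, 9, 10], [7]].

So P = [[1, 2, 3, 4, 6], [5, 8, 9, 10], [7]].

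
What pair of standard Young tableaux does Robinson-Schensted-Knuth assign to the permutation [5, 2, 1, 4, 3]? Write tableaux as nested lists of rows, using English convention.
P = [[1, 3], [2, 4], [5]], Q = [[1, 4], [2, 5], [3]]

Insert each entry of the permutation into P by Schensted row insertion, recording in Q the position of each new cell.

Insert 5: appended to row 1. P = [[5]], Q = [[1]].
Insert 2: 2 bumps 5 from row 1; 5 starts row 2. P = [[2], [5]], Q = [[1], [2]].
Insert 1: 1 bumps 2 from row 1; 2 bumps 5 from row 2; 5 starts row 3. P = [[1], [2], [5]], Q = [[1], [2], [3]].
Insert 4: appended to row 1. P = [[1, 4], [2], [5]], Q = [[1, 4], [2], [3]].
Insert 3: 3 bumps 4 from row 1; 4 appends to row 2. P = [[1, 3], [2, 4], [5]], Q = [[1, 4], [2, 5], [3]].

So P = [[1, 3], [2, 4], [5]], Q = [[1, 4], [2, 5], [3]].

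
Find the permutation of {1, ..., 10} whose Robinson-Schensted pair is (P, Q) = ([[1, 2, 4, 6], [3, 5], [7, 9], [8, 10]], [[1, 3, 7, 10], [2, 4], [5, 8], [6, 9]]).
Reverse the RSK construction: for i from n down to 1, find the cell of Q containing i, remove the entry at that cell from P, and reverse-bump it up through P; the value ejected from row 1 is w(i).

Step i=10: Q has 10 at row 1, column 4; remove that cell from P, ejecting 6. So w(10) = 6. P is now [[1, 2, 4], [3, 5], [7, 9], [8, 10]].
Step i=9: Q has 9 at row 4, column 2; remove 10 from row 4 of P and reverse-bump: 10 enters row 3 and ejects 9; 9 enters row 2 and ejects 5; 5 enters row 1 and ejects 4. So w(9) = 4. P is now [[1, 2, 5], [3, 9], [7, 10], [8]].
Step i=8: Q has 8 at row 3, column 2; remove 10 from row 3 of P and reverse-bump: 10 enters row 2 and ejects 9; 9 enters row 1 and ejects 5. So w(8) = 5. P is now [[1, 2, 9], [3, 10], [7], [8]].
Step i=7: Q has 7 at row 1, column 3; remove that cell from P, ejecting 9. So w(7) = 9. P is now [[1, 2], [3, 10], [7], [8]].
Step i=6: Q has 6 at row 4, column 1; remove 8 from row 4 of P and reverse-bump: 8 enters row 3 and ejects 7; 7 enters row 2 and ejects 3; 3 enters row 1 and ejects 2. So w(6) = 2. P is now [[1, 3], [7, 10], [8]].
Step i=5: Q has 5 at row 3, column 1; remove 8 from row 3 of P and reverse-bump: 8 enters row 2 and ejects 7; 7 enters row 1 and ejects 3. So w(5) = 3. P is now [[1, 7], [8, 10]].
Step i=4: Q has 4 at row 2, column 2; remove 10 from row 2 of P and reverse-bump: 10 enters row 1 and ejects 7. So w(4) = 7. P is now [[1, 10], [8]].
Step i=3: Q has 3 at row 1, column 2; remove that cell from P, ejecting 10. So w(3) = 10. P is now [[1], [8]].
Step i=2: Q has 2 at row 2, column 1; remove 8 from row 2 of P and reverse-bump: 8 enters row 1 and ejects 1. So w(2) = 1. P is now [[8]].
Step i=1: Q has 1 at row 1, column 1; remove that cell from P, ejecting 8. So w(1) = 8. P is now [].

So w = 8 1 10 7 3 2 9 5 4 6.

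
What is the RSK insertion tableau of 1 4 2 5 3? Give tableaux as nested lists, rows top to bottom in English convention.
P = [[1, 2, 3], [4, 5]]

Insert 1: appended to row 1. P = [[1]].
Insert 4: appended to row 1. P = [[1, 4]].
Insert 2: 2 bumps 4 from row 1; 4 starts row 2. P = [[1, 2], [4]].
Insert 5: appended to row 1. P = [[1, 2, 5], [4]].
Insert 3: 3 bumps 5 from row 1; 5 appends to row 2. P = [[1, 2, 3], [4, 5]].

So P = [[1, 2, 3], [4, 5]].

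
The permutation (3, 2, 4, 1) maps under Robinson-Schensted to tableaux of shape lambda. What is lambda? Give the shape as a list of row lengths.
RSK row insertion gives P = [[1, 4], [2], [3]], which has shape [2, 1, 1].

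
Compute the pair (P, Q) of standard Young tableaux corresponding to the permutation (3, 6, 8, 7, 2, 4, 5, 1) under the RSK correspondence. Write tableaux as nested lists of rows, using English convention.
Insert each entry of the permutation into P by Schensted row insertion, recording in Q the position of each new cell.

Insert 3: appended to row 1. P = [[3]].
Insert 6: appended to row 1. P = [[3, 6]].
Insert 8: appended to row 1. P = [[3, 6, 8]].
Insert 7: 7 bumps 8 from row 1; 8 starts row 2. P = [[3, 6, 7], [8]].
Insert 2: 2 bumps 3 from row 1; 3 bumps 8 from row 2; 8 starts row 3. P = [[2, 6, 7], [3], [8]].
Insert 4: 4 bumps 6 from row 1; 6 appends to row 2. P = [[2, 4, 7], [3, 6], [8]].
Insert 5: 5 bumps 7 from row 1; 7 appends to row 2. P = [[2, 4, 5], [3, 6, 7], [8]].
Insert 1: 1 bumps 2 from row 1; 2 bumps 3 from row 2; 3 bumps 8 from row 3; 8 starts row 4. P = [[1, 4, 5], [2, 6, 7], [3], [8]].

So P = [[1, 4, 5], [2, 6, 7], [3], [8]], Q = [[1, 2, 3], [4, 6, 7], [5], [8]].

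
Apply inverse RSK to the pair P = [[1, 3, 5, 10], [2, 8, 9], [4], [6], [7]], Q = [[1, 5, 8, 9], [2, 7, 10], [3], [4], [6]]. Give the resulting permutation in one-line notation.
Reverse RSK: for i = n, n-1, ..., 1, locate i in Q, remove the corresponding corner cell from P, and reverse-bump its entry up through P; the value ejected from row 1 is w(i).

So w = 7 6 4 2 8 1 3 9 10 5.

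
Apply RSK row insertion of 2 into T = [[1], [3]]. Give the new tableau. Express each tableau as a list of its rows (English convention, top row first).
2 is larger than every entry of row 1, so it is appended to row 1. The new tableau is [[1, 2], [3]].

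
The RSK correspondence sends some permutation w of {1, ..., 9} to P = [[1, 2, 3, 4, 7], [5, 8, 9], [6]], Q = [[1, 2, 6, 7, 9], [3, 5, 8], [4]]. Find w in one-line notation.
6 8 5 1 2 3 9 4 7

Reverse the RSK construction: for i from n down to 1, find the cell of Q containing i, remove the entry at that cell from P, and reverse-bump it up through P; the value ejected from row 1 is w(i).

Step i=9: Q has 9 at row 1, column 5; remove that cell from P, ejecting 7. So w(9) = 7. P is now [[1, 2, 3, 4], [5, 8, 9], [6]].
Step i=8: Q has 8 at row 2, column 3; remove 9 from row 2 of P and reverse-bump: 9 enters row 1 and ejects 4. So w(8) = 4. P is now [[1, 2, 3, 9], [5, 8], [6]].
Step i=7: Q has 7 at row 1, column 4; remove that cell from P, ejecting 9. So w(7) = 9. P is now [[1, 2, 3], [5, 8], [6]].
Step i=6: Q has 6 at row 1, column 3; remove that cell from P, ejecting 3. So w(6) = 3. P is now [[1, 2], [5, 8], [6]].
Step i=5: Q has 5 at row 2, column 2; remove 8 from row 2 of P and reverse-bump: 8 enters row 1 and ejects 2. So w(5) = 2. P is now [[1, 8], [5], [6]].
Step i=4: Q has 4 at row 3, column 1; remove 6 from row 3 of P and reverse-bump: 6 enters row 2 and ejects 5; 5 enters row 1 and ejects 1. So w(4) = 1. P is now [[5, 8], [6]].
Step i=3: Q has 3 at row 2, column 1; remove 6 from row 2 of P and reverse-bump: 6 enters row 1 and ejects 5. So w(3) = 5. P is now [[6, 8]].
Step i=2: Q has 2 at row 1, column 2; remove that cell from P, ejecting 8. So w(2) = 8. P is now [[6]].
Step i=1: Q has 1 at row 1, column 1; remove that cell from P, ejecting 6. So w(1) = 6. P is now [].

So w = 6 8 5 1 2 3 9 4 7.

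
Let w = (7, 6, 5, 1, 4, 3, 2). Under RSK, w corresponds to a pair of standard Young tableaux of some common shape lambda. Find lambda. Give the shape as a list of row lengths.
Row-insert each entry into an empty tableau.

After inserting 7: P = [[7]].
After inserting 6: P = [[6], [7]].
After inserting 5: P = [[5], [6], [7]].
After inserting 1: P = [[1], [5], [6], [7]].
After inserting 4: P = [[1, 4], [5], [6], [7]].
After inserting 3: P = [[1, 3], [4], [5], [6], [7]].
After inserting 2: P = [[1, 2], [3], [4], [5], [6], [7]].

The final insertion tableau P = [[1, 2], [3], [4], [5], [6], [7]] has shape [2, 1, 1, 1, 1, 1].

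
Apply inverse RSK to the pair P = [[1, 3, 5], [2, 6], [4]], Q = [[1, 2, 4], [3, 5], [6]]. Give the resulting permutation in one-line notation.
Reverse the RSK construction: for i from n down to 1, find the cell of Q containing i, remove the entry at that cell from P, and reverse-bump it up through P; the value ejected from row 1 is w(i).

Step i=6: Q has 6 at row 3, column 1; remove 4 from row 3 of P and reverse-bump: 4 enters row 2 and ejects 2; 2 enters row 1 and ejects 1. So w(6) = 1. P is now [[2, 3, 5], [4, 6]].
Step i=5: Q has 5 at row 2, column 2; remove 6 from row 2 of P and reverse-bump: 6 enters row 1 and ejects 5. So w(5) = 5. P is now [[2, 3, 6], [4]].
Step i=4: Q has 4 at row 1, column 3; remove that cell from P, ejecting 6. So w(4) = 6. P is now [[2, 3], [4]].
Step i=3: Q has 3 at row 2, column 1; remove 4 from row 2 of P and reverse-bump: 4 enters row 1 and ejects 3. So w(3) = 3. P is now [[2, 4]].
Step i=2: Q has 2 at row 1, column 2; remove that cell from P, ejecting 4. So w(2) = 4. P is now [[2]].
Step i=1: Q has 1 at row 1, column 1; remove that cell from P, ejecting 2. So w(1) = 2. P is now [].

So w = 2 4 3 6 5 1.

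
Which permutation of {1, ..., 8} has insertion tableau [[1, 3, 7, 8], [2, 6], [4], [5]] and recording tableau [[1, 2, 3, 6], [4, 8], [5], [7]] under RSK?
5 6 7 4 2 8 1 3

Reverse the RSK construction: for i from n down to 1, find the cell of Q containing i, remove the entry at that cell from P, and reverse-bump it up through P; the value ejected from row 1 is w(i).

Step i=8: Q has 8 at row 2, column 2; remove 6 from row 2 of P and reverse-bump: 6 enters row 1 and ejects 3. So w(8) = 3. P is now [[1, 6, 7, 8], [2], [4], [5]].
Step i=7: Q has 7 at row 4, column 1; remove 5 from row 4 of P and reverse-bump: 5 enters row 3 and ejects 4; 4 enters row 2 and ejects 2; 2 enters row 1 and ejects 1. So w(7) = 1. P is now [[2, 6, 7, 8], [4], [5]].
Step i=6: Q has 6 at row 1, column 4; remove that cell from P, ejecting 8. So w(6) = 8. P is now [[2, 6, 7], [4], [5]].
Step i=5: Q has 5 at row 3, column 1; remove 5 from row 3 of P and reverse-bump: 5 enters row 2 and ejects 4; 4 enters row 1 and ejects 2. So w(5) = 2. P is now [[4, 6, 7], [5]].
Step i=4: Q has 4 at row 2, column 1; remove 5 from row 2 of P and reverse-bump: 5 enters row 1 and ejects 4. So w(4) = 4. P is now [[5, 6, 7]].
Step i=3: Q has 3 at row 1, column 3; remove that cell from P, ejecting 7. So w(3) = 7. P is now [[5, 6]].
Step i=2: Q has 2 at row 1, column 2; remove that cell from P, ejecting 6. So w(2) = 6. P is now [[5]].
Step i=1: Q has 1 at row 1, column 1; remove that cell from P, ejecting 5. So w(1) = 5. P is now [].

So w = 5 6 7 4 2 8 1 3.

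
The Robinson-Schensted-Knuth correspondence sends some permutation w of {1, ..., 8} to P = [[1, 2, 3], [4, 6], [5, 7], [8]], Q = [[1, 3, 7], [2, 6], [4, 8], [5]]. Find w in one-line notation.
Reverse RSK: for i = n, n-1, ..., 1, locate i in Q, remove the corresponding corner cell from P, and reverse-bump its entry up through P; the value ejected from row 1 is w(i).

So w = 8 5 7 4 1 2 6 3.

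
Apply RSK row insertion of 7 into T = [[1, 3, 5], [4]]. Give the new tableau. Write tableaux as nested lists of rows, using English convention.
[[1, 3, 5, 7], [4]]

7 is larger than every entry of row 1, so it is appended to row 1. The new tableau is [[1, 3, 5, 7], [4]].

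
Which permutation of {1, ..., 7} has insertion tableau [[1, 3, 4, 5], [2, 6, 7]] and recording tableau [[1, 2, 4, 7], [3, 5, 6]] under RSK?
2 6 1 7 3 4 5

Reverse the RSK construction: for i from n down to 1, find the cell of Q containing i, remove the entry at that cell from P, and reverse-bump it up through P; the value ejected from row 1 is w(i).

Step i=7: Q has 7 at row 1, column 4; remove that cell from P, ejecting 5. So w(7) = 5. P is now [[1, 3, 4], [2, 6, 7]].
Step i=6: Q has 6 at row 2, column 3; remove 7 from row 2 of P and reverse-bump: 7 enters row 1 and ejects 4. So w(6) = 4. P is now [[1, 3, 7], [2, 6]].
Step i=5: Q has 5 at row 2, column 2; remove 6 from row 2 of P and reverse-bump: 6 enters row 1 and ejects 3. So w(5) = 3. P is now [[1, 6, 7], [2]].
Step i=4: Q has 4 at row 1, column 3; remove that cell from P, ejecting 7. So w(4) = 7. P is now [[1, 6], [2]].
Step i=3: Q has 3 at row 2, column 1; remove 2 from row 2 of P and reverse-bump: 2 enters row 1 and ejects 1. So w(3) = 1. P is now [[2, 6]].
Step i=2: Q has 2 at row 1, column 2; remove that cell from P, ejecting 6. So w(2) = 6. P is now [[2]].
Step i=1: Q has 1 at row 1, column 1; remove that cell from P, ejecting 2. So w(1) = 2. P is now [].

So w = 2 6 1 7 3 4 5.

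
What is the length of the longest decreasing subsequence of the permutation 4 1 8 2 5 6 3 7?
3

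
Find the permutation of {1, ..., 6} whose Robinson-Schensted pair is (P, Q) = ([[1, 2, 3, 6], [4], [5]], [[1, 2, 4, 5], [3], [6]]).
1 5 2 4 6 3

Reverse the RSK construction: for i from n down to 1, find the cell of Q containing i, remove the entry at that cell from P, and reverse-bump it up through P; the value ejected from row 1 is w(i).

Step i=6: Q has 6 at row 3, column 1; remove 5 from row 3 of P and reverse-bump: 5 enters row 2 and ejects 4; 4 enters row 1 and ejects 3. So w(6) = 3. P is now [[1, 2, 4, 6], [5]].
Step i=5: Q has 5 at row 1, column 4; remove that cell from P, ejecting 6. So w(5) = 6. P is now [[1, 2, 4], [5]].
Step i=4: Q has 4 at row 1, column 3; remove that cell from P, ejecting 4. So w(4) = 4. P is now [[1, 2], [5]].
Step i=3: Q has 3 at row 2, column 1; remove 5 from row 2 of P and reverse-bump: 5 enters row 1 and ejects 2. So w(3) = 2. P is now [[1, 5]].
Step i=2: Q has 2 at row 1, column 2; remove that cell from P, ejecting 5. So w(2) = 5. P is now [[1]].
Step i=1: Q has 1 at row 1, column 1; remove that cell from P, ejecting 1. So w(1) = 1. P is now [].

So w = 1 5 2 4 6 3.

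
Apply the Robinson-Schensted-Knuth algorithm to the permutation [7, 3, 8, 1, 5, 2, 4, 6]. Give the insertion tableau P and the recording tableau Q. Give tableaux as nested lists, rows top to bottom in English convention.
P = [[1, 2, 4, 6], [3, 5], [7, 8]], Q = [[1, 3, 7, 8], [2, 5], [4, 6]]

Insert each entry of the permutation into P by Schensted row insertion, recording in Q the position of each new cell.

Insert 7: appended to row 1. P = [[7]], Q = [[1]].
Insert 3: 3 bumps 7 from row 1; 7 starts row 2. P = [[3], [7]], Q = [[1], [2]].
Insert 8: appended to row 1. P = [[3, 8], [7]], Q = [[1, 3], [2]].
Insert 1: 1 bumps 3 from row 1; 3 bumps 7 from row 2; 7 starts row 3. P = [[1, 8], [3], [7]], Q = [[1, 3], [2], [4]].
Insert 5: 5 bumps 8 from row 1; 8 appends to row 2. P = [[1, 5], [3, 8], [7]], Q = [[1, 3], [2, 5], [4]].
Insert 2: 2 bumps 5 from row 1; 5 bumps 8 from row 2; 8 appends to row 3. P = [[1, 2], [3, 5], [7, 8]], Q = [[1, 3], [2, 5], [4, 6]].
Insert 4: appended to row 1. P = [[1, 2, 4], [3, 5], [7, 8]], Q = [[1, 3, 7], [2, 5], [4, 6]].
Insert 6: appended to row 1. P = [[1, 2, 4, 6], [3, 5], [7, 8]], Q = [[1, 3, 7, 8], [2, 5], [4, 6]].

So P = [[1, 2, 4, 6], [3, 5], [7, 8]], Q = [[1, 3, 7, 8], [2, 5], [4, 6]].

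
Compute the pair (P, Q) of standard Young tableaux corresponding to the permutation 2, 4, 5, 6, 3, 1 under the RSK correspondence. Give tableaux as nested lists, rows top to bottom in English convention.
Insert each entry of the permutation into P by Schensted row insertion, recording in Q the position of each new cell.

Insert 2: appended to row 1. P = [[2]].
Insert 4: appended to row 1. P = [[2, 4]].
Insert 5: appended to row 1. P = [[2, 4, 5]].
Insert 6: appended to row 1. P = [[2, 4, 5, 6]].
Insert 3: 3 bumps 4 from row 1; 4 starts row 2. P = [[2, 3, 5, 6], [4]].
Insert 1: 1 bumps 2 from row 1; 2 bumps 4 from row 2; 4 starts row 3. P = [[1, 3, 5, 6], [2], [4]].

So P = [[1, 3, 5, 6], [2], [4]], Q = [[1, 2, 3, 4], [5], [6]].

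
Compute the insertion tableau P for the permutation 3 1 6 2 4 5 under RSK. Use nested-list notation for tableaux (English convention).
Insert 3: appended to row 1. P = [[3]].
Insert 1: 1 bumps 3 from row 1; 3 starts row 2. P = [[1], [3]].
Insert 6: appended to row 1. P = [[1, 6], [3]].
Insert 2: 2 bumps 6 from row 1; 6 appends to row 2. P = [[1, 2], [3, 6]].
Insert 4: appended to row 1. P = [[1, 2, 4], [3, 6]].
Insert 5: appended to row 1. P = [[1, 2, 4, 5], [3, 6]].

So P = [[1, 2, 4, 5], [3, 6]].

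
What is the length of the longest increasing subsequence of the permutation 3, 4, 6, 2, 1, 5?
3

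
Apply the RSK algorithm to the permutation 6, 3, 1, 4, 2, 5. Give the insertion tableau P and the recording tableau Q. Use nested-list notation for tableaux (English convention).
Insert each entry of the permutation into P by Schensted row insertion, recording in Q the position of each new cell.

Insert 6: appended to row 1. P = [[6]].
Insert 3: 3 bumps 6 from row 1; 6 starts row 2. P = [[3], [6]].
Insert 1: 1 bumps 3 from row 1; 3 bumps 6 from row 2; 6 starts row 3. P = [[1], [3], [6]].
Insert 4: appended to row 1. P = [[1, 4], [3], [6]].
Insert 2: 2 bumps 4 from row 1; 4 appends to row 2. P = [[1, 2], [3, 4], [6]].
Insert 5: appended to row 1. P = [[1, 2, 5], [3, 4], [6]].

So P = [[1, 2, 5], [3, 4], [6]], Q = [[1, 4, 6], [2, 5], [3]].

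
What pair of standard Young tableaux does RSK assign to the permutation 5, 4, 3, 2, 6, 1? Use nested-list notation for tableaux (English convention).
Insert each entry of the permutation into P by Schensted row insertion, recording in Q the position of each new cell.

Insert 5: appended to row 1. P = [[5]].
Insert 4: 4 bumps 5 from row 1; 5 starts row 2. P = [[4], [5]].
Insert 3: 3 bumps 4 from row 1; 4 bumps 5 from row 2; 5 starts row 3. P = [[3], [4], [5]].
Insert 2: 2 bumps 3 from row 1; 3 bumps 4 from row 2; 4 bumps 5 from row 3; 5 starts row 4. P = [[2], [3], [4], [5]].
Insert 6: appended to row 1. P = [[2, 6], [3], [4], [5]].
Insert 1: 1 bumps 2 from row 1; 2 bumps 3 from row 2; 3 bumps 4 from row 3; 4 bumps 5 from row 4; 5 starts row 5. P = [[1, 6], [2], [3], [4], [5]].

So P = [[1, 6], [2], [3], [4], [5]], Q = [[1, 5], [2], [3], [4], [6]].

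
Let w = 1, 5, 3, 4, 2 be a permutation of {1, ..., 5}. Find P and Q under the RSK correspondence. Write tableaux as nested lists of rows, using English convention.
P = [[1, 2, 4], [3], [5]], Q = [[1, 2, 4], [3], [5]]

Insert each entry of the permutation into P by Schensted row insertion, recording in Q the position of each new cell.

Insert 1: appended to row 1. P = [[1]].
Insert 5: appended to row 1. P = [[1, 5]].
Insert 3: 3 bumps 5 from row 1; 5 starts row 2. P = [[1, 3], [5]].
Insert 4: appended to row 1. P = [[1, 3, 4], [5]].
Insert 2: 2 bumps 3 from row 1; 3 bumps 5 from row 2; 5 starts row 3. P = [[1, 2, 4], [3], [5]].

So P = [[1, 2, 4], [3], [5]], Q = [[1, 2, 4], [3], [5]].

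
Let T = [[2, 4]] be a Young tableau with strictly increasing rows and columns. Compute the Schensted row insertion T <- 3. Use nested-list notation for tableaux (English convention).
In row 1, 3 replaces 4 (the leftmost entry greater than 3); 4 is bumped to row 2. 4 starts a new row 2. The new tableau is [[2, 3], [4]].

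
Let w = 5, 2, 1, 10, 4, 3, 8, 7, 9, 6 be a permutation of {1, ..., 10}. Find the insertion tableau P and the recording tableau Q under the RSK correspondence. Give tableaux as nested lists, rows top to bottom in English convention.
Insert each entry of the permutation into P by Schensted row insertion, recording in Q the position of each new cell.

Insert 5: appended to row 1. P = [[5]].
Insert 2: 2 bumps 5 from row 1; 5 starts row 2. P = [[2], [5]].
Insert 1: 1 bumps 2 from row 1; 2 bumps 5 from row 2; 5 starts row 3. P = [[1], [2], [5]].
Insert 10: appended to row 1. P = [[1, 10], [2], [5]].
Insert 4: 4 bumps 10 from row 1; 10 appends to row 2. P = [[1, 4], [2, 10], [5]].
Insert 3: 3 bumps 4 from row 1; 4 bumps 10 from row 2; 10 appends to row 3. P = [[1, 3], [2, 4], [5, 10]].
Insert 8: appended to row 1. P = [[1, 3, 8], [2, 4], [5, 10]].
Insert 7: 7 bumps 8 from row 1; 8 appends to row 2. P = [[1, 3, 7], [2, 4, 8], [5, 10]].
Insert 9: appended to row 1. P = [[1, 3, 7, 9], [2, 4, 8], [5, 10]].
Insert 6: 6 bumps 7 from row 1; 7 bumps 8 from row 2; 8 bumps 10 from row 3; 10 starts row 4. P = [[1, 3, 6, 9], [2, 4, 7], [5, 8], [10]].

So P = [[1, 3, 6, 9], [2, 4, 7], [5, 8], [10]], Q = [[1, 4, 7, 9], [2, 5, 8], [3, 6], [10]].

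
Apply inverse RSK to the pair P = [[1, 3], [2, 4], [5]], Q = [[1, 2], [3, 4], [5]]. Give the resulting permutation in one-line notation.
Reverse RSK: for i = n, n-1, ..., 1, locate i in Q, remove the corresponding corner cell from P, and reverse-bump its entry up through P; the value ejected from row 1 is w(i).

So w = 2 5 1 4 3.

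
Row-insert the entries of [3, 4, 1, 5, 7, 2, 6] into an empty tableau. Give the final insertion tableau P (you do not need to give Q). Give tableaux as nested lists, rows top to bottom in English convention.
P = [[1, 2, 5, 6], [3, 4, 7]]

After inserting 3: P = [[3]].
After inserting 4: P = [[3, 4]].
After inserting 1: P = [[1, 4], [3]].
After inserting 5: P = [[1, 4, 5], [3]].
After inserting 7: P = [[1, 4, 5, 7], [3]].
After inserting 2: P = [[1, 2, 5, 7], [3, 4]].
After inserting 6: P = [[1, 2, 5, 6], [3, 4, 7]].

So P = [[1, 2, 5, 6], [3, 4, 7]].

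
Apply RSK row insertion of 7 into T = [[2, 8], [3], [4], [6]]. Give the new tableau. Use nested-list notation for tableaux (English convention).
In row 1, 7 replaces 8 (the leftmost entry greater than 7); 8 is bumped to row 2. 8 is appended to row 2. The new tableau is [[2, 7], [3, 8], [4], [6]].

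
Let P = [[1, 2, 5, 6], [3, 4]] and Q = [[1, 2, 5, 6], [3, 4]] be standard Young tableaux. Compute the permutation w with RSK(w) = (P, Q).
3 4 1 2 5 6

Reverse RSK: for i = n, n-1, ..., 1, locate i in Q, remove the corresponding corner cell from P, and reverse-bump its entry up through P; the value ejected from row 1 is w(i).

So w = 3 4 1 2 5 6.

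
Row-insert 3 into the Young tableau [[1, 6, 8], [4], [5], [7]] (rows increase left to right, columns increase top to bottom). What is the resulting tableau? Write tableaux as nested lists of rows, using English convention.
In row 1, 3 replaces 6 (the leftmost entry greater than 3); 6 is bumped to row 2. 6 is appended to row 2. The new tableau is [[1, 3, 8], [4, 6], [5], [7]].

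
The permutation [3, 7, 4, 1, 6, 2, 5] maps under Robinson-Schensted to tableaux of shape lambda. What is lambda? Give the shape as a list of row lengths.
Row-insert each entry into an empty tableau.

After inserting 3: P = [[3]].
After inserting 7: P = [[3, 7]].
After inserting 4: P = [[3, 4], [7]].
After inserting 1: P = [[1, 4], [3], [7]].
After inserting 6: P = [[1, 4, 6], [3], [7]].
After inserting 2: P = [[1, 2, 6], [3, 4], [7]].
After inserting 5: P = [[1, 2, 5], [3, 4, 6], [7]].

The final insertion tableau P = [[1, 2, 5], [3, 4, 6], [7]] has shape [3, 3, 1].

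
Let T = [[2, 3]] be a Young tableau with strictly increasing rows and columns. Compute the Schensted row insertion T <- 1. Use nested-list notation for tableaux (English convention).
In row 1, 1 replaces 2 (the leftmost entry greater than 1); 2 is bumped to row 2. 2 starts a new row 2. The new tableau is [[1, 3], [2]].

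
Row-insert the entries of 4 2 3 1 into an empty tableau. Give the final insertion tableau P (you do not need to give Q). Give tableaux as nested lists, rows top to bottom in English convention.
P = [[1, 3], [2], [4]]

Insert 4: appended to row 1. P = [[4]].
Insert 2: 2 bumps 4 from row 1; 4 starts row 2. P = [[2], [4]].
Insert 3: appended to row 1. P = [[2, 3], [4]].
Insert 1: 1 bumps 2 from row 1; 2 bumps 4 from row 2; 4 starts row 3. P = [[1, 3], [2], [4]].

So P = [[1, 3], [2], [4]].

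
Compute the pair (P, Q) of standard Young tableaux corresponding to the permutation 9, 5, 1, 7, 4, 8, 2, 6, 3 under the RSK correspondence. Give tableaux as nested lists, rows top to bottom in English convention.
Insert each entry of the permutation into P by Schensted row insertion, recording in Q the position of each new cell.

Insert 9: appended to row 1. P = [[9]], Q = [[1]].
Insert 5: 5 bumps 9 from row 1; 9 starts row 2. P = [[5], [9]], Q = [[1], [2]].
Insert 1: 1 bumps 5 from row 1; 5 bumps 9 from row 2; 9 starts row 3. P = [[1], [5], [9]], Q = [[1], [2], [3]].
Insert 7: appended to row 1. P = [[1, 7], [5], [9]], Q = [[1, 4], [2], [3]].
Insert 4: 4 bumps 7 from row 1; 7 appends to row 2. P = [[1, 4], [5, 7], [9]], Q = [[1, 4], [2, 5], [3]].
Insert 8: appended to row 1. P = [[1, 4, 8], [5, 7], [9]], Q = [[1, 4, 6], [2, 5], [3]].
Insert 2: 2 bumps 4 from row 1; 4 bumps 5 from row 2; 5 bumps 9 from row 3; 9 starts row 4. P = [[1, 2, 8], [4, 7], [5], [9]], Q = [[1, 4, 6], [2, 5], [3], [7]].
Insert 6: 6 bumps 8 from row 1; 8 appends to row 2. P = [[1, 2, 6], [4, 7, 8], [5], [9]], Q = [[1, 4, 6], [2, 5, 8], [3], [7]].
Insert 3: 3 bumps 6 from row 1; 6 bumps 7 from row 2; 7 appends to row 3. P = [[1, 2, 3], [4, 6, 8], [5, 7], [9]], Q = [[1, 4, 6], [2, 5, 8], [3, 9], [7]].

So P = [[1, 2, 3], [4, 6, 8], [5, 7], [9]], Q = [[1, 4, 6], [2, 5, 8], [3, 9], [7]].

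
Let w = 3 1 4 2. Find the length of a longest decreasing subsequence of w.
2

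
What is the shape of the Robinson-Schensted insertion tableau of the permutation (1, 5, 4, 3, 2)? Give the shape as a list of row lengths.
Row-insert each entry into an empty tableau.

After inserting 1: P = [[1]].
After inserting 5: P = [[1, 5]].
After inserting 4: P = [[1, 4], [5]].
After inserting 3: P = [[1, 3], [4], [5]].
After inserting 2: P = [[1, 2], [3], [4], [5]].

The final insertion tableau P = [[1, 2], [3], [4], [5]] has shape [2, 1, 1, 1].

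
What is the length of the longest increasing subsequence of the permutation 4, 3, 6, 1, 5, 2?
2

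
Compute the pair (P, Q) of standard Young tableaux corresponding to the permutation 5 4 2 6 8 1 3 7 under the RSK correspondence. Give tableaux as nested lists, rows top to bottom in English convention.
P = [[1, 3, 7], [2, 6, 8], [4], [5]], Q = [[1, 4, 5], [2, 7, 8], [3], [6]]

Insert each entry of the permutation into P by Schensted row insertion, recording in Q the position of each new cell.

Insert 5: appended to row 1. P = [[5]].
Insert 4: 4 bumps 5 from row 1; 5 starts row 2. P = [[4], [5]].
Insert 2: 2 bumps 4 from row 1; 4 bumps 5 from row 2; 5 starts row 3. P = [[2], [4], [5]].
Insert 6: appended to row 1. P = [[2, 6], [4], [5]].
Insert 8: appended to row 1. P = [[2, 6, 8], [4], [5]].
Insert 1: 1 bumps 2 from row 1; 2 bumps 4 from row 2; 4 bumps 5 from row 3; 5 starts row 4. P = [[1, 6, 8], [2], [4], [5]].
Insert 3: 3 bumps 6 from row 1; 6 appends to row 2. P = [[1, 3, 8], [2, 6], [4], [5]].
Insert 7: 7 bumps 8 from row 1; 8 appends to row 2. P = [[1, 3, 7], [2, 6, 8], [4], [5]].

So P = [[1, 3, 7], [2, 6, 8], [4], [5]], Q = [[1, 4, 5], [2, 7, 8], [3], [6]].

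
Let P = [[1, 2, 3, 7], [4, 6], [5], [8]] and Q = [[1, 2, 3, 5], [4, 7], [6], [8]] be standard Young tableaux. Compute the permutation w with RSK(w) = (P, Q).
Reverse the RSK construction: for i from n down to 1, find the cell of Q containing i, remove the entry at that cell from P, and reverse-bump it up through P; the value ejected from row 1 is w(i).

Step i=8: Q has 8 at row 4, column 1; remove 8 from row 4 of P and reverse-bump: 8 enters row 3 and ejects 5; 5 enters row 2 and ejects 4; 4 enters row 1 and ejects 3. So w(8) = 3. P is now [[1, 2, 4, 7], [5, 6], [8]].
Step i=7: Q has 7 at row 2, column 2; remove 6 from row 2 of P and reverse-bump: 6 enters row 1 and ejects 4. So w(7) = 4. P is now [[1, 2, 6, 7], [5], [8]].
Step i=6: Q has 6 at row 3, column 1; remove 8 from row 3 of P and reverse-bump: 8 enters row 2 and ejects 5; 5 enters row 1 and ejects 2. So w(6) = 2. P is now [[1, 5, 6, 7], [8]].
Step i=5: Q has 5 at row 1, column 4; remove that cell from P, ejecting 7. So w(5) = 7. P is now [[1, 5, 6], [8]].
Step i=4: Q has 4 at row 2, column 1; remove 8 from row 2 of P and reverse-bump: 8 enters row 1 and ejects 6. So w(4) = 6. P is now [[1, 5, 8]].
Step i=3: Q has 3 at row 1, column 3; remove that cell from P, ejecting 8. So w(3) = 8. P is now [[1, 5]].
Step i=2: Q has 2 at row 1, column 2; remove that cell from P, ejecting 5. So w(2) = 5. P is now [[1]].
Step i=1: Q has 1 at row 1, column 1; remove that cell from P, ejecting 1. So w(1) = 1. P is now [].

So w = 1 5 8 6 7 2 4 3.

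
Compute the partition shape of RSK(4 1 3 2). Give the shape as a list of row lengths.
Row-insert each entry into an empty tableau.

After inserting 4: P = [[4]].
After inserting 1: P = [[1], [4]].
After inserting 3: P = [[1, 3], [4]].
After inserting 2: P = [[1, 2], [3], [4]].

The final insertion tableau P = [[1, 2], [3], [4]] has shape [2, 1, 1].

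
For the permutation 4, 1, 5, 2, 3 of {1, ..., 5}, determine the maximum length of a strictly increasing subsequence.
3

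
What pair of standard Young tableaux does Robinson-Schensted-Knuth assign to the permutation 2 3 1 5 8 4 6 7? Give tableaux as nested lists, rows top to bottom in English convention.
Insert each entry of the permutation into P by Schensted row insertion, recording in Q the position of each new cell.

After inserting 2: P = [[2]].
After inserting 3: P = [[2, 3]].
After inserting 1: P = [[1, 3], [2]].
After inserting 5: P = [[1, 3, 5], [2]].
After inserting 8: P = [[1, 3, 5, 8], [2]].
After inserting 4: P = [[1, 3, 4, 8], [2, 5]].
After inserting 6: P = [[1, 3, 4, 6], [2, 5, 8]].
After inserting 7: P = [[1, 3, 4, 6, 7], [2, 5, 8]].

So P = [[1, 3, 4, 6, 7], [2, 5, 8]], Q = [[1, 2, 4, 5, 8], [3, 6, 7]].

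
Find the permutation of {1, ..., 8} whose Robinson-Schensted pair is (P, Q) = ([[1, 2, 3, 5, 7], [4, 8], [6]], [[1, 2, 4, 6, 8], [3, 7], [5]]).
Reverse the RSK construction: for i from n down to 1, find the cell of Q containing i, remove the entry at that cell from P, and reverse-bump it up through P; the value ejected from row 1 is w(i).

Step i=8: Q has 8 at row 1, column 5; remove that cell from P, ejecting 7. So w(8) = 7. P is now [[1, 2, 3, 5], [4, 8], [6]].
Step i=7: Q has 7 at row 2, column 2; remove 8 from row 2 of P and reverse-bump: 8 enters row 1 and ejects 5. So w(7) = 5. P is now [[1, 2, 3, 8], [4], [6]].
Step i=6: Q has 6 at row 1, column 4; remove that cell from P, ejecting 8. So w(6) = 8. P is now [[1, 2, 3], [4], [6]].
Step i=5: Q has 5 at row 3, column 1; remove 6 from row 3 of P and reverse-bump: 6 enters row 2 and ejects 4; 4 enters row 1 and ejects 3. So w(5) = 3. P is now [[1, 2, 4], [6]].
Step i=4: Q has 4 at row 1, column 3; remove that cell from P, ejecting 4. So w(4) = 4. P is now [[1, 2], [6]].
Step i=3: Q has 3 at row 2, column 1; remove 6 from row 2 of P and reverse-bump: 6 enters row 1 and ejects 2. So w(3) = 2. P is now [[1, 6]].
Step i=2: Q has 2 at row 1, column 2; remove that cell from P, ejecting 6. So w(2) = 6. P is now [[1]].
Step i=1: Q has 1 at row 1, column 1; remove that cell from P, ejecting 1. So w(1) = 1. P is now [].

So w = 1 6 2 4 3 8 5 7.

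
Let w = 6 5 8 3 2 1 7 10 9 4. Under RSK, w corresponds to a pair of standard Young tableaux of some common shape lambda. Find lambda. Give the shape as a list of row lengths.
[3, 3, 2, 1, 1]

Row-insert each entry into an empty tableau.

After inserting 6: P = [[6]].
After inserting 5: P = [[5], [6]].
After inserting 8: P = [[5, 8], [6]].
After inserting 3: P = [[3, 8], [5], [6]].
After inserting 2: P = [[2, 8], [3], [5], [6]].
After inserting 1: P = [[1, 8], [2], [3], [5], [6]].
After inserting 7: P = [[1, 7], [2, 8], [3], [5], [6]].
After inserting 10: P = [[1, 7, 10], [2, 8], [3], [5], [6]].
After inserting 9: P = [[1, 7, 9], [2, 8, 10], [3], [5], [6]].
After inserting 4: P = [[1, 4, 9], [2, 7, 10], [3, 8], [5], [6]].

The final insertion tableau P = [[1, 4, 9], [2, 7, 10], [3, 8], [5], [6]] has shape [3, 3, 2, 1, 1].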